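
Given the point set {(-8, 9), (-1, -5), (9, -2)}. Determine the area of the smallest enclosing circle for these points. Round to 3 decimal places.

Call the three points A, B, C in the order given.
Side lengths²: AB² = 245, AC² = 410, BC² = 109.
Since AC² = 410 ≥ 245 + 109 = 354, the angle opposite AC is not acute, so the smallest enclosing circle has AC as diameter.
Centre = midpoint of AC = (0.5, 3.5), r² = 410/4 = 102.5.
Area = π·r² = π·102.5 ≈ 322.013.

322.013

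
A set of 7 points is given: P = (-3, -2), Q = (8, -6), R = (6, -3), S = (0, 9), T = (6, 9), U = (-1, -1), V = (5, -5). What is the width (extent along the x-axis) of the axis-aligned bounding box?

11

max x = 8, min x = -3, so width = 11.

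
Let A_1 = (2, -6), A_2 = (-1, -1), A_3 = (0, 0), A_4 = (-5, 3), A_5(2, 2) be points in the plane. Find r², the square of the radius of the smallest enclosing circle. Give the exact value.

32.5

The minimum enclosing circle of a finite set is fixed by two of the points (as a diameter) or three (as a circumcircle).
The farthest pair is A_1–A_4 with squared distance 130. The circle on this segment as diameter has centre (-1.5, -1.5) and r² = 130/4 = 32.5.
Check A_2: distance² to centre = 0.5 ≤ 32.5, so it lies inside.
All remaining points lie in this disk, and no smaller disk contains both endpoints, so this is the minimum enclosing circle.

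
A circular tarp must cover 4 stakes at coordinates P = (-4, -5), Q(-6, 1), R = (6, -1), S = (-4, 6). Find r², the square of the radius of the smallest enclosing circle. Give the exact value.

43.21

A smallest enclosing disk is always determined by at most three of the input points on its boundary.
The minimum enclosing circle is determined by three boundary points: P, R, S.
Their circumcentre is (-0.4, 0.5) with r² = 43.21.
The farthest remaining point Q is at distance² 31.61 ≤ 43.21.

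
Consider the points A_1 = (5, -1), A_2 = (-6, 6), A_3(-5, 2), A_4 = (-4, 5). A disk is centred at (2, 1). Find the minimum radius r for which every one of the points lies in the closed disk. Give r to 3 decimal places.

The required radius is the distance from (2, 1) to the farthest point.
Squared distances: 13, 89, 50, 52.
Maximum is 89, attained at A_2.
r = √89 ≈ 9.434.

9.434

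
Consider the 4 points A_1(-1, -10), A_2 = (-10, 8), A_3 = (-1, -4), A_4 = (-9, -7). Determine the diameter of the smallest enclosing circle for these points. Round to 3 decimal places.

The farthest pair is A_1–A_2 with squared distance 405. The circle on this segment as diameter has centre (-5.5, -1) and r² = 405/4 = 101.25.
Check A_3: distance² to centre = 29.25 ≤ 101.25, so it lies inside.
All remaining points lie in this disk, and no smaller disk contains both endpoints, so this is the minimum enclosing circle.
Diameter = 2r = 2√(101.25) ≈ 20.125.

20.125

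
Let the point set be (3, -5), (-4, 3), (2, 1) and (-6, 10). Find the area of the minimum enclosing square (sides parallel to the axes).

The bounding box has width 9 and height 15.
An axis-aligned square enclosing the set must have side ≥ max(width, height).
So the minimum side is max(9, 15) = 15.
Area = 15² = 225.

225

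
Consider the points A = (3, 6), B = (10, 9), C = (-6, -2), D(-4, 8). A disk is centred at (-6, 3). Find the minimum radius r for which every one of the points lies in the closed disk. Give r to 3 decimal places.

17.088

The required radius is the distance from (-6, 3) to the farthest point.
Squared distances: 90, 292, 25, 29.
Maximum is 292, attained at B.
r = √292 ≈ 17.088.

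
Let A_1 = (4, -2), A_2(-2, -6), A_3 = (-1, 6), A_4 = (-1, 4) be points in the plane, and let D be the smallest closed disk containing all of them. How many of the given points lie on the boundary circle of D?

2

The farthest pair is A_2–A_3 with squared distance 145. The circle on this segment as diameter has centre (-1.5, 0) and r² = 145/4 = 36.25.
Check A_1: distance² to centre = 34.25 ≤ 36.25, so it lies inside.
All remaining points lie in this disk, and no smaller disk contains both endpoints, so this is the minimum enclosing circle.
The points at distance exactly r from the centre are A_2, A_3 — 2 points.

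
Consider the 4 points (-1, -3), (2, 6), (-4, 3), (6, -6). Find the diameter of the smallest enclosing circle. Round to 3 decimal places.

13.590

The minimum enclosing circle is determined by three boundary points: (2, 6), (-4, 3), (6, -6).
Their circumcentre is (23/14, -11/14) with r² = 4525/98.
The farthest remaining point (-1, -3) is at distance² 1165/98 ≤ 4525/98.
Diameter = 2r = 2√(4525/98) ≈ 13.590.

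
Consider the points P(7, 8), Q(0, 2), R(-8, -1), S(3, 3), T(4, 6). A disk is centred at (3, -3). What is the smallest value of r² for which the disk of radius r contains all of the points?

137

The required radius is the distance from (3, -3) to the farthest point.
Squared distances: 137, 34, 125, 36, 82.
Maximum is 137, attained at P.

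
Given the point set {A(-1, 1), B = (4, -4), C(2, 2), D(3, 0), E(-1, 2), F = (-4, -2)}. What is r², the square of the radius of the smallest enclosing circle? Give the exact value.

2210/121

The minimum enclosing circle of a finite set is fixed by two of the points (as a diameter) or three (as a circumcircle).
The minimum enclosing circle is determined by three boundary points: B, C, F.
Their circumcentre is (3/11, -21/11) with r² = 2210/121.
The farthest remaining point E is at distance² 2045/121 ≤ 2210/121.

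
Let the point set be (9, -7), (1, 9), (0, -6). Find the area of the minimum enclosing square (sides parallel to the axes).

The bounding box has width 9 and height 16.
An axis-aligned square enclosing the set must have side ≥ max(width, height).
So the minimum side is max(9, 16) = 16.
Area = 16² = 256.

256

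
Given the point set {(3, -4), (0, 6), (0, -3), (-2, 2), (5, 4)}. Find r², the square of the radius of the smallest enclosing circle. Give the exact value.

By Welzl's lemma the MEC is supported by two points (diametrically opposite) or three points (on a circumcircle).
The farthest pair is (3, -4)–(0, 6) with squared distance 109. The circle on this segment as diameter has centre (1.5, 1) and r² = 109/4 = 27.25.
Check (0, -3): distance² to centre = 18.25 ≤ 27.25, so it lies inside.
All remaining points lie in this disk, and no smaller disk contains both endpoints, so this is the minimum enclosing circle.

27.25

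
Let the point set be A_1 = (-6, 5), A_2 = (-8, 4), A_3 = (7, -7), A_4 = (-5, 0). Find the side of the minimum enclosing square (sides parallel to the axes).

15

The bounding box has width 15 and height 12.
An axis-aligned square enclosing the set must have side ≥ max(width, height).
So the minimum side is max(15, 12) = 15.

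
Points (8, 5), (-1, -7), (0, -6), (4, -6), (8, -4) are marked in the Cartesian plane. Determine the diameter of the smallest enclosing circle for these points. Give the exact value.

A smallest enclosing disk is always determined by at most three of the input points on its boundary.
The farthest pair is (8, 5)–(-1, -7) with squared distance 225. The circle on this segment as diameter has centre (3.5, -1) and r² = 225/4 = 56.25.
Check (0, -6): distance² to centre = 37.25 ≤ 56.25, so it lies inside.
All remaining points lie in this disk, and no smaller disk contains both endpoints, so this is the minimum enclosing circle.
Diameter = 2r = 2√(56.25) = 15.

15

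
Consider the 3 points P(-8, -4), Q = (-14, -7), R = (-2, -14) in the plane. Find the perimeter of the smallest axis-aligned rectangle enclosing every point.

Width = max x − min x = -2 − (-14) = 12.
Height = max y − min y = -4 − (-14) = 10.
Perimeter = 2(12 + 10) = 44.

44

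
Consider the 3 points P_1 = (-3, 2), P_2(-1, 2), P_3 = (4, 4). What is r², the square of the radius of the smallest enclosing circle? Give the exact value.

13.25

Side lengths²: P_1P_2² = 4, P_1P_3² = 53, P_2P_3² = 29.
Since P_1P_3² = 53 ≥ 29 + 4 = 33, the angle opposite P_1P_3 is not acute, so the smallest enclosing circle has P_1P_3 as diameter.
Centre = midpoint of P_1P_3 = (0.5, 3), r² = 53/4 = 13.25.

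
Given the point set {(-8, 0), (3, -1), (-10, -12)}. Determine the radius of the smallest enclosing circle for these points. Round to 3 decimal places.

8.515

Call the three points A, B, C in the order given.
Side lengths²: AB² = 122, AC² = 148, BC² = 290.
Since BC² = 290 ≥ 148 + 122 = 270, the angle opposite BC is not acute, so the smallest enclosing circle has BC as diameter.
Centre = midpoint of BC = (-3.5, -6.5), r² = 290/4 = 72.5.
r = √(72.5) ≈ 8.515.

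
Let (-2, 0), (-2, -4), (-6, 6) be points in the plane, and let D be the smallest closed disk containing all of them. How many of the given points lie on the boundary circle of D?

2

Call the three points A, B, C in the order given.
Side lengths²: AB² = 16, AC² = 52, BC² = 116.
Since BC² = 116 ≥ 52 + 16 = 68, the angle opposite BC is not acute, so the smallest enclosing circle has BC as diameter.
Centre = midpoint of BC = (-4, 1), r² = 116/4 = 29.
The points at distance exactly r from the centre are (-2, -4), (-6, 6) — 2 points.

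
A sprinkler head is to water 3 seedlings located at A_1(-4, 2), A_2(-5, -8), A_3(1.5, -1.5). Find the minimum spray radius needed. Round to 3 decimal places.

Side lengths²: A_1A_2² = 101, A_1A_3² = 42.5, A_2A_3² = 84.5.
Since A_1A_2² = 101 < 84.5 + 42.5 = 127, the triangle is acute, so the smallest enclosing circle is the circumcircle.
Circumcentre = (-61/18, -28/9), r² = 8585/324.
r = √(8585/324) ≈ 5.148.

5.148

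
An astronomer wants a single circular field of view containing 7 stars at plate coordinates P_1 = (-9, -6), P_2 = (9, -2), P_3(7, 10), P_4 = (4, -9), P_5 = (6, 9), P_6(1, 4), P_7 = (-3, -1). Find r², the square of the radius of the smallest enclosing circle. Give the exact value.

By Welzl's lemma the MEC is supported by two points (diametrically opposite) or three points (on a circumcircle).
The minimum enclosing circle is determined by three boundary points: P_1, P_3, P_4.
Their circumcentre is (-0.4375, 1.4375) with r² = 128.6328125.
The farthest remaining point P_2 is at distance² 100.8828125 ≤ 128.6328125.

128.6328125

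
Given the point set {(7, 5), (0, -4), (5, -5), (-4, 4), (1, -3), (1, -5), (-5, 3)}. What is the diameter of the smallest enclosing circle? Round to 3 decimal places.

13.697

By Welzl's lemma the MEC is supported by two points (diametrically opposite) or three points (on a circumcircle).
The minimum enclosing circle is determined by three boundary points: (7, 5), (5, -5), (-5, 3).
Their circumcentre is (44/29, 26/29) with r² = 39442/841.
The farthest remaining point (-4, 4) is at distance² 33700/841 ≤ 39442/841.
Diameter = 2r = 2√(39442/841) ≈ 13.697.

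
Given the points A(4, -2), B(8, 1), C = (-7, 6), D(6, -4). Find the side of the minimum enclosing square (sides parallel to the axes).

15

The bounding box has width 15 and height 10.
An axis-aligned square enclosing the set must have side ≥ max(width, height).
So the minimum side is max(15, 10) = 15.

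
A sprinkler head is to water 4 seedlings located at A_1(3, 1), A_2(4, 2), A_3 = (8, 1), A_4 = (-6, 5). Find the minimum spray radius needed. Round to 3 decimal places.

7.280

By Welzl's lemma the MEC is supported by two points (diametrically opposite) or three points (on a circumcircle).
The farthest pair is A_3–A_4 with squared distance 212. The circle on this segment as diameter has centre (1, 3) and r² = 212/4 = 53.
Check A_1: distance² to centre = 8 ≤ 53, so it lies inside.
All remaining points lie in this disk, and no smaller disk contains both endpoints, so this is the minimum enclosing circle.
r = √53 ≈ 7.280.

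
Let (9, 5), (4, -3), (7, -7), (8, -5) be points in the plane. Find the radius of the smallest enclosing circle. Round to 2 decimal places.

6.08

A smallest enclosing disk is always determined by at most three of the input points on its boundary.
The farthest pair is (9, 5)–(7, -7) with squared distance 148. The circle on this segment as diameter has centre (8, -1) and r² = 148/4 = 37.
Check (4, -3): distance² to centre = 20 ≤ 37, so it lies inside.
All remaining points lie in this disk, and no smaller disk contains both endpoints, so this is the minimum enclosing circle.
r = √37 ≈ 6.08.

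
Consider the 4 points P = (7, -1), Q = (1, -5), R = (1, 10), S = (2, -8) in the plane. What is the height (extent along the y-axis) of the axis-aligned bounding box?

18

max y = 10, min y = -8, so height = 18.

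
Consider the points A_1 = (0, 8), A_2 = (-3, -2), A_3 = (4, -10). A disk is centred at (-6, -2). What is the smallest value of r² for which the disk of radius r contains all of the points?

The required radius is the distance from (-6, -2) to the farthest point.
Squared distances: 136, 9, 164.
Maximum is 164, attained at A_3.

164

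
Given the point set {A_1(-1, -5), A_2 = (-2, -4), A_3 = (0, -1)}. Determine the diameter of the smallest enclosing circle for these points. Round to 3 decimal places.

Side lengths²: A_1A_2² = 2, A_1A_3² = 17, A_2A_3² = 13.
Since A_1A_3² = 17 ≥ 13 + 2 = 15, the angle opposite A_1A_3 is not acute, so the smallest enclosing circle has A_1A_3 as diameter.
Centre = midpoint of A_1A_3 = (-0.5, -3), r² = 17/4 = 4.25.
Diameter = 2r = 2√(4.25) ≈ 4.123.

4.123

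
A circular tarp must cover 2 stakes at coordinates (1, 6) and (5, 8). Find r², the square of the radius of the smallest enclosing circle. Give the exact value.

5

The smallest circle enclosing two points has them as diameter endpoints.
Centre = midpoint = (3, 7); r² = |(1, 6)−(5, 8)|²/4 = 20/4 = 5.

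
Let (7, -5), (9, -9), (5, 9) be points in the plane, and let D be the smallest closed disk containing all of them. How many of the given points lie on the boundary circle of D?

Call the three points A, B, C in the order given.
Side lengths²: AB² = 20, AC² = 200, BC² = 340.
Since BC² = 340 ≥ 200 + 20 = 220, the angle opposite BC is not acute, so the smallest enclosing circle has BC as diameter.
Centre = midpoint of BC = (7, 0), r² = 340/4 = 85.
The points at distance exactly r from the centre are (9, -9), (5, 9) — 2 points.

2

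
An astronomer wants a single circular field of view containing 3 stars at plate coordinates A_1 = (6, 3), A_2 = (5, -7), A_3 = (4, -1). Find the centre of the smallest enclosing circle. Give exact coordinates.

(5.5, -2)

Side lengths²: A_1A_2² = 101, A_1A_3² = 20, A_2A_3² = 37.
Since A_1A_2² = 101 ≥ 37 + 20 = 57, the angle opposite A_1A_2 is not acute, so the smallest enclosing circle has A_1A_2 as diameter.
Centre = midpoint of A_1A_2 = (5.5, -2), r² = 101/4 = 25.25.
Centre = (5.5, -2).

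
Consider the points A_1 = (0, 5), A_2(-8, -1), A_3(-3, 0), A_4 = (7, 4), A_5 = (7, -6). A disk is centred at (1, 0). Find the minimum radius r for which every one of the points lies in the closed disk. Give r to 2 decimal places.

9.06

The required radius is the distance from (1, 0) to the farthest point.
Squared distances: 26, 82, 16, 52, 72.
Maximum is 82, attained at A_2.
r = √82 ≈ 9.06.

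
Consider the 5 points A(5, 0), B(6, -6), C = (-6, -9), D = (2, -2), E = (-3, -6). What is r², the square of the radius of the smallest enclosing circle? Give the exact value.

By Welzl's lemma the MEC is supported by two points (diametrically opposite) or three points (on a circumcircle).
The farthest pair is A–C with squared distance 202. The circle on this segment as diameter has centre (-0.5, -4.5) and r² = 202/4 = 50.5.
Check B: distance² to centre = 44.5 ≤ 50.5, so it lies inside.
All remaining points lie in this disk, and no smaller disk contains both endpoints, so this is the minimum enclosing circle.

50.5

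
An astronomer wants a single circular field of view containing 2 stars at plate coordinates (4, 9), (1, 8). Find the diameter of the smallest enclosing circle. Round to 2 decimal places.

The smallest circle enclosing two points has them as diameter endpoints.
Centre = midpoint = (2.5, 8.5); r² = |(4, 9)−(1, 8)|²/4 = 10/4 = 2.5.
Diameter = 2r = 2√(2.5) ≈ 3.16.

3.16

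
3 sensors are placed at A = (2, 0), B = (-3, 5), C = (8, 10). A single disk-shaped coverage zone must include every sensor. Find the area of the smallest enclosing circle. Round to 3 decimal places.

Side lengths²: AB² = 50, AC² = 136, BC² = 146.
Since BC² = 146 < 136 + 50 = 186, the triangle is acute, so the smallest enclosing circle is the circumcircle.
Circumcentre = (3.125, 6.125), r² = 38.78125.
Area = π·r² = π·38.78125 ≈ 121.835.

121.835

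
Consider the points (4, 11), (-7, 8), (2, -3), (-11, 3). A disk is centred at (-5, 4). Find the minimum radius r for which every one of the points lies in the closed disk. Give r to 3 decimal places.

11.402

The required radius is the distance from (-5, 4) to the farthest point.
Squared distances: 130, 20, 98, 37.
Maximum is 130, attained at (4, 11).
r = √130 ≈ 11.402.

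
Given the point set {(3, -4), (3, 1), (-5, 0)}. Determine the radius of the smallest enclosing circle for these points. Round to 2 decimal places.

Call the three points A, B, C in the order given.
Side lengths²: AB² = 25, AC² = 80, BC² = 65.
Since AC² = 80 < 65 + 25 = 90, the triangle is acute, so the smallest enclosing circle is the circumcircle.
Circumcentre = (-0.75, -1.5), r² = 20.3125.
r = √(20.3125) ≈ 4.51.

4.51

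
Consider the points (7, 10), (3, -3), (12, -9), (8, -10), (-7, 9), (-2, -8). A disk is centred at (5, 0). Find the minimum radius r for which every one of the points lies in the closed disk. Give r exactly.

The required radius is the distance from (5, 0) to the farthest point.
Squared distances: 104, 13, 130, 109, 225, 113.
Maximum is 225, attained at (-7, 9).
r = √225 = 15.

15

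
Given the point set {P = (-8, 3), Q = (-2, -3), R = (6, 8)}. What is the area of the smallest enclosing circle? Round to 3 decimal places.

Side lengths²: PQ² = 72, PR² = 221, QR² = 185.
Since PR² = 221 < 185 + 72 = 257, the triangle is acute, so the smallest enclosing circle is the circumcircle.
Circumcentre = (-23/38, 167/38), r² = 40885/722.
Area = π·r² = π·40885/722 ≈ 177.900.

177.900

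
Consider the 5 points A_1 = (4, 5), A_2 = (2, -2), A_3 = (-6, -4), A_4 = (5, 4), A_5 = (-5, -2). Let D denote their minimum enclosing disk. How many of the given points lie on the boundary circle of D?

The farthest pair is A_3–A_4 with squared distance 185. The circle on this segment as diameter has centre (-0.5, 0) and r² = 185/4 = 46.25.
Check A_1: distance² to centre = 45.25 ≤ 46.25, so it lies inside.
All remaining points lie in this disk, and no smaller disk contains both endpoints, so this is the minimum enclosing circle.
The points at distance exactly r from the centre are A_3, A_4 — 2 points.

2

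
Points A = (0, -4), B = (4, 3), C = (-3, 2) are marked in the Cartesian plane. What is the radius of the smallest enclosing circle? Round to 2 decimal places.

Side lengths²: AB² = 65, AC² = 45, BC² = 50.
Since AB² = 65 < 50 + 45 = 95, the triangle is acute, so the smallest enclosing circle is the circumcircle.
Circumcentre = (5/6, 1/6), r² = 325/18.
r = √(325/18) ≈ 4.25.

4.25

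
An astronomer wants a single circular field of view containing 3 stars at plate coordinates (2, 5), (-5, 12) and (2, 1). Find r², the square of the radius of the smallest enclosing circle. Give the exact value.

Call the three points A, B, C in the order given.
Side lengths²: AB² = 98, AC² = 16, BC² = 170.
Since BC² = 170 ≥ 98 + 16 = 114, the angle opposite BC is not acute, so the smallest enclosing circle has BC as diameter.
Centre = midpoint of BC = (-1.5, 6.5), r² = 170/4 = 42.5.

42.5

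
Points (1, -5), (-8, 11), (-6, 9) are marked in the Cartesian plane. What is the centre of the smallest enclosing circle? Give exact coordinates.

(-3.5, 3)

Call the three points A, B, C in the order given.
Side lengths²: AB² = 337, AC² = 245, BC² = 8.
Since AB² = 337 ≥ 245 + 8 = 253, the angle opposite AB is not acute, so the smallest enclosing circle has AB as diameter.
Centre = midpoint of AB = (-3.5, 3), r² = 337/4 = 84.25.
Centre = (-3.5, 3).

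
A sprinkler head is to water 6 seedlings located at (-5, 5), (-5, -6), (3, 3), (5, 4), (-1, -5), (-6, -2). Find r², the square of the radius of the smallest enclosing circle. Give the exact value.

The minimum enclosing circle is determined by three boundary points: (-5, 5), (-5, -6), (5, 4).
Their circumcentre is (-0.5, -0.5) with r² = 50.5.
The farthest remaining point (-6, -2) is at distance² 32.5 ≤ 50.5.

50.5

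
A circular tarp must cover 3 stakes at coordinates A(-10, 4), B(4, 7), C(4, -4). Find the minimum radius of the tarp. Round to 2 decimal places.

Side lengths²: AB² = 205, AC² = 260, BC² = 121.
Since AC² = 260 < 205 + 121 = 326, the triangle is acute, so the smallest enclosing circle is the circumcircle.
Circumcentre = (-15/7, 1.5), r² = 13325/196.
r = √(13325/196) ≈ 8.25.

8.25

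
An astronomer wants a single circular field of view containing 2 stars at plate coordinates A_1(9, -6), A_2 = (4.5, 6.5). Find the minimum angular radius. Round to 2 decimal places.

6.64

The smallest circle enclosing two points has them as diameter endpoints.
Centre = midpoint = (6.75, 0.25); r² = |A_1A_2|²/4 = 176.5/4 = 44.125.
r = √(44.125) ≈ 6.64.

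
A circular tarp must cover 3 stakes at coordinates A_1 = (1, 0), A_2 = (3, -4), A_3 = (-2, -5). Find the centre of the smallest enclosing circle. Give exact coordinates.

Side lengths²: A_1A_2² = 20, A_1A_3² = 34, A_2A_3² = 26.
Since A_1A_3² = 34 < 26 + 20 = 46, the triangle is acute, so the smallest enclosing circle is the circumcircle.
Circumcentre = (2/11, -32/11), r² = 1105/121.
Centre = (2/11, -32/11).

(2/11, -32/11)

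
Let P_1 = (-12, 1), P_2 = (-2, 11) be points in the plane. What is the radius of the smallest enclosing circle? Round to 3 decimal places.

7.071

The smallest circle enclosing two points has them as diameter endpoints.
Centre = midpoint = (-7, 6); r² = |P_1P_2|²/4 = 200/4 = 50.
r = √50 ≈ 7.071.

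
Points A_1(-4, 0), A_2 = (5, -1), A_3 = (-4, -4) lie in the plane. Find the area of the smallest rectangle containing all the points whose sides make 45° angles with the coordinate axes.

In coordinates u = x + y, v = x − y the rectangle is axis-aligned; the map (x,y)→(u,v) scales areas by 2.
u-values: -4, 4, -8; range = 4 − (-8) = 12.
v-values: -4, 6, 0; range = 6 − (-4) = 10.
Area = (12 × 10) / 2 = 60.

60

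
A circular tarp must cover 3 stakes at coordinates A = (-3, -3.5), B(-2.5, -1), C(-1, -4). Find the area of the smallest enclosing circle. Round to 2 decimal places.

Side lengths²: AB² = 6.5, AC² = 4.25, BC² = 11.25.
Since BC² = 11.25 ≥ 6.5 + 4.25 = 10.75, the angle opposite BC is not acute, so the smallest enclosing circle has BC as diameter.
Centre = midpoint of BC = (-1.75, -2.5), r² = 11.25/4 = 2.8125.
Area = π·r² = π·2.8125 ≈ 8.84.

8.84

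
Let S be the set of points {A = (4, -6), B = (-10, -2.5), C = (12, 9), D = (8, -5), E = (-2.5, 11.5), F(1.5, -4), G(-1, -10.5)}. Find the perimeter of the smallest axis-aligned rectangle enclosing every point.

Width = max x − min x = 12 − (-10) = 22.
Height = max y − min y = 11.5 − (-10.5) = 22.
Perimeter = 2(22 + 22) = 88.

88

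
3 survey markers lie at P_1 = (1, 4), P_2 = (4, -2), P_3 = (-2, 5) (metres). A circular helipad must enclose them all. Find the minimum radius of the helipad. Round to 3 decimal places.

4.610

Side lengths²: P_1P_2² = 45, P_1P_3² = 10, P_2P_3² = 85.
Since P_2P_3² = 85 ≥ 45 + 10 = 55, the angle opposite P_2P_3 is not acute, so the smallest enclosing circle has P_2P_3 as diameter.
Centre = midpoint of P_2P_3 = (1, 1.5), r² = 85/4 = 21.25.
r = √(21.25) ≈ 4.610.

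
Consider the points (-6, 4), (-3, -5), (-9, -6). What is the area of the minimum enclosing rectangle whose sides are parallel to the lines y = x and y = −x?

78

In coordinates u = x + y, v = x − y the rectangle is axis-aligned; the map (x,y)→(u,v) scales areas by 2.
u-values: -2, -8, -15; range = -2 − (-15) = 13.
v-values: -10, 2, -3; range = 2 − (-10) = 12.
Area = (13 × 12) / 2 = 78.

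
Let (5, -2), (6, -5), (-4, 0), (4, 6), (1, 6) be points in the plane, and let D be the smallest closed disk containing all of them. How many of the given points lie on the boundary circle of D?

A smallest enclosing disk is always determined by at most three of the input points on its boundary.
The minimum enclosing circle is determined by three boundary points: (6, -5), (-4, 0), (4, 6).
Their circumcentre is (2.25, 0) with r² = 39.0625.
The farthest remaining point (1, 6) is at distance² 37.5625 ≤ 39.0625.
The points at distance exactly r from the centre are (6, -5), (-4, 0), (4, 6) — 3 points.

3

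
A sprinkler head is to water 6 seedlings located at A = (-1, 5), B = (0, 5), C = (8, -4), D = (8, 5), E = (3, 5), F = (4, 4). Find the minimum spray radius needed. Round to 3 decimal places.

The minimum enclosing circle of a finite set is fixed by two of the points (as a diameter) or three (as a circumcircle).
The farthest pair is A–C with squared distance 162. The circle on this segment as diameter has centre (3.5, 0.5) and r² = 162/4 = 40.5.
Check B: distance² to centre = 32.5 ≤ 40.5, so it lies inside.
All remaining points lie in this disk, and no smaller disk contains both endpoints, so this is the minimum enclosing circle.
r = √(40.5) ≈ 6.364.

6.364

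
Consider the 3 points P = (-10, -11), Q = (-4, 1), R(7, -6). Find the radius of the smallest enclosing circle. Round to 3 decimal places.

Side lengths²: PQ² = 180, PR² = 314, QR² = 170.
Since PR² = 314 < 180 + 170 = 350, the triangle is acute, so the smallest enclosing circle is the circumcircle.
Circumcentre = (-51/29, -221/29), r² = 66725/841.
r = √(66725/841) ≈ 8.907.

8.907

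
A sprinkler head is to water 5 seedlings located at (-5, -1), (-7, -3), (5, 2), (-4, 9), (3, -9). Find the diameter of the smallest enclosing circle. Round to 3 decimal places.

19.313

By Welzl's lemma the MEC is supported by two points (diametrically opposite) or three points (on a circumcircle).
The farthest pair is (-4, 9)–(3, -9) with squared distance 373. The circle on this segment as diameter has centre (-0.5, 0) and r² = 373/4 = 93.25.
Check (-5, -1): distance² to centre = 21.25 ≤ 93.25, so it lies inside.
All remaining points lie in this disk, and no smaller disk contains both endpoints, so this is the minimum enclosing circle.
Diameter = 2r = 2√(93.25) ≈ 19.313.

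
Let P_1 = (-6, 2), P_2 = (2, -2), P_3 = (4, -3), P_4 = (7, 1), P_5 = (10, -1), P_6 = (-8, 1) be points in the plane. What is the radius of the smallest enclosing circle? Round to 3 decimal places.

The farthest pair is P_5–P_6 with squared distance 328. The circle on this segment as diameter has centre (1, 0) and r² = 328/4 = 82.
Check P_1: distance² to centre = 53 ≤ 82, so it lies inside.
All remaining points lie in this disk, and no smaller disk contains both endpoints, so this is the minimum enclosing circle.
r = √82 ≈ 9.055.

9.055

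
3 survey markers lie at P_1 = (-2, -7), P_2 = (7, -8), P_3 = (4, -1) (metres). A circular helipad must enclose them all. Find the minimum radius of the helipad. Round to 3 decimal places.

4.876

Side lengths²: P_1P_2² = 82, P_1P_3² = 72, P_2P_3² = 58.
Since P_1P_2² = 82 < 72 + 58 = 130, the triangle is acute, so the smallest enclosing circle is the circumcircle.
Circumcentre = (2.7, -5.7), r² = 23.78.
r = √(23.78) ≈ 4.876.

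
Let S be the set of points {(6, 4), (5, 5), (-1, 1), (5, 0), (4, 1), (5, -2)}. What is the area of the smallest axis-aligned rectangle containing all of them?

x ranges over [-1, 6], width 7.
y ranges over [-2, 5], height 7.
Area = 7 × 7 = 49.

49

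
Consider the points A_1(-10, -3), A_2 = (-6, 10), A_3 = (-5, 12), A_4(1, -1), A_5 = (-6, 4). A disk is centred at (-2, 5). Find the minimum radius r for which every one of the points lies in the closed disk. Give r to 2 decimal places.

The required radius is the distance from (-2, 5) to the farthest point.
Squared distances: 128, 41, 58, 45, 17.
Maximum is 128, attained at A_1.
r = √128 ≈ 11.31.

11.31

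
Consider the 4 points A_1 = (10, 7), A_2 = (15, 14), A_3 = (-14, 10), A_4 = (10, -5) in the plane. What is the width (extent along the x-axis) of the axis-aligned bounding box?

29

max x = 15, min x = -14, so width = 29.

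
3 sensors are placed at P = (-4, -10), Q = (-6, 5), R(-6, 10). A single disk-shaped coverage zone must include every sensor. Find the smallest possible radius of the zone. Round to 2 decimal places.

Side lengths²: PQ² = 229, PR² = 404, QR² = 25.
Since PR² = 404 ≥ 229 + 25 = 254, the angle opposite PR is not acute, so the smallest enclosing circle has PR as diameter.
Centre = midpoint of PR = (-5, 0), r² = 404/4 = 101.
r = √101 ≈ 10.05.

10.05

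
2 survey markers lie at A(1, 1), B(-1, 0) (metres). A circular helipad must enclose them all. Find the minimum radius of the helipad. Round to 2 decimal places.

The smallest circle enclosing two points has them as diameter endpoints.
Centre = midpoint = (0, 0.5); r² = |AB|²/4 = 5/4 = 1.25.
r = √(1.25) ≈ 1.12.

1.12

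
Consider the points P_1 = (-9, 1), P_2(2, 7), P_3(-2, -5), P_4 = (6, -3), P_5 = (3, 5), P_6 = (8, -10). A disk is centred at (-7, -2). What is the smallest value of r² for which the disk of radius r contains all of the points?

The required radius is the distance from (-7, -2) to the farthest point.
Squared distances: 13, 162, 34, 170, 149, 289.
Maximum is 289, attained at P_6.

289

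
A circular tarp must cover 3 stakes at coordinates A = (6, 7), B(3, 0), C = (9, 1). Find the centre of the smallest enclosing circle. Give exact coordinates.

Side lengths²: AB² = 58, AC² = 45, BC² = 37.
Since AB² = 58 < 45 + 37 = 82, the triangle is acute, so the smallest enclosing circle is the circumcircle.
Circumcentre = (145/26, 79/26), r² = 5365/338.
Centre = (145/26, 79/26).

(145/26, 79/26)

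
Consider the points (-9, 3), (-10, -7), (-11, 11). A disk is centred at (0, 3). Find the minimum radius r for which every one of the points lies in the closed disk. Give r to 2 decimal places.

The required radius is the distance from (0, 3) to the farthest point.
Squared distances: 81, 200, 185.
Maximum is 200, attained at (-10, -7).
r = √200 ≈ 14.14.

14.14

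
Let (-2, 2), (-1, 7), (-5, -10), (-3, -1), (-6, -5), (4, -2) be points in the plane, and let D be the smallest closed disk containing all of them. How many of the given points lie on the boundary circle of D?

By Welzl's lemma the MEC is supported by two points (diametrically opposite) or three points (on a circumcircle).
The farthest pair is (-1, 7)–(-5, -10) with squared distance 305. The circle on this segment as diameter has centre (-3, -1.5) and r² = 305/4 = 76.25.
Check (-2, 2): distance² to centre = 13.25 ≤ 76.25, so it lies inside.
All remaining points lie in this disk, and no smaller disk contains both endpoints, so this is the minimum enclosing circle.
The points at distance exactly r from the centre are (-1, 7), (-5, -10) — 2 points.

2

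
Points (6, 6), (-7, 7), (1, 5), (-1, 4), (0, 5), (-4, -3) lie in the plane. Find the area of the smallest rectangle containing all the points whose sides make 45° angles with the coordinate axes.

In coordinates u = x + y, v = x − y the rectangle is axis-aligned; the map (x,y)→(u,v) scales areas by 2.
u-values: 12, 0, 6, 3, 5, -7; range = 12 − (-7) = 19.
v-values: 0, -14, -4, -5, -5, -1; range = 0 − (-14) = 14.
Area = (19 × 14) / 2 = 133.

133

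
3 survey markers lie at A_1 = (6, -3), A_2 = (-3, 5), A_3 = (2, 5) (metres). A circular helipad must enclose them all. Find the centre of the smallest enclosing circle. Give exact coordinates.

Side lengths²: A_1A_2² = 145, A_1A_3² = 80, A_2A_3² = 25.
Since A_1A_2² = 145 ≥ 80 + 25 = 105, the angle opposite A_1A_2 is not acute, so the smallest enclosing circle has A_1A_2 as diameter.
Centre = midpoint of A_1A_2 = (1.5, 1), r² = 145/4 = 36.25.
Centre = (1.5, 1).

(1.5, 1)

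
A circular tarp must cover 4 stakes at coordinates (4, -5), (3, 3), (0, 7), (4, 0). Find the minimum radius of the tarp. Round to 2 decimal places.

The farthest pair is (4, -5)–(0, 7) with squared distance 160. The circle on this segment as diameter has centre (2, 1) and r² = 160/4 = 40.
Check (3, 3): distance² to centre = 5 ≤ 40, so it lies inside.
All remaining points lie in this disk, and no smaller disk contains both endpoints, so this is the minimum enclosing circle.
r = √40 ≈ 6.32.

6.32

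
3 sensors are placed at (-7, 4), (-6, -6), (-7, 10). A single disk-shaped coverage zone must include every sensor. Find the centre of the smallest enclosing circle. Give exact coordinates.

Call the three points A, B, C in the order given.
Side lengths²: AB² = 101, AC² = 36, BC² = 257.
Since BC² = 257 ≥ 101 + 36 = 137, the angle opposite BC is not acute, so the smallest enclosing circle has BC as diameter.
Centre = midpoint of BC = (-6.5, 2), r² = 257/4 = 64.25.
Centre = (-6.5, 2).

(-6.5, 2)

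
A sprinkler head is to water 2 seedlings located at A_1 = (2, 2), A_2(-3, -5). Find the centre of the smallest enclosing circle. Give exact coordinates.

(-0.5, -1.5)

The smallest circle enclosing two points has them as diameter endpoints.
Centre = midpoint = (-0.5, -1.5); r² = |A_1A_2|²/4 = 74/4 = 18.5.
Centre = (-0.5, -1.5).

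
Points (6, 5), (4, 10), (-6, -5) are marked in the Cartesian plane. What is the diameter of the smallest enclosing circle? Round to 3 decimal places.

Call the three points A, B, C in the order given.
Side lengths²: AB² = 29, AC² = 244, BC² = 325.
Since BC² = 325 ≥ 244 + 29 = 273, the angle opposite BC is not acute, so the smallest enclosing circle has BC as diameter.
Centre = midpoint of BC = (-1, 2.5), r² = 325/4 = 81.25.
Diameter = 2r = 2√(81.25) ≈ 18.028.

18.028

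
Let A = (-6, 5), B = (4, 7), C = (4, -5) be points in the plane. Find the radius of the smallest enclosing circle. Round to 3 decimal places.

Side lengths²: AB² = 104, AC² = 200, BC² = 144.
Since AC² = 200 < 144 + 104 = 248, the triangle is acute, so the smallest enclosing circle is the circumcircle.
Circumcentre = (0, 1), r² = 52.
r = √52 ≈ 7.211.

7.211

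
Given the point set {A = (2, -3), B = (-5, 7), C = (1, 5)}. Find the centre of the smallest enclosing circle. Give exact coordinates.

(-1.5, 2)

Side lengths²: AB² = 149, AC² = 65, BC² = 40.
Since AB² = 149 ≥ 65 + 40 = 105, the angle opposite AB is not acute, so the smallest enclosing circle has AB as diameter.
Centre = midpoint of AB = (-1.5, 2), r² = 149/4 = 37.25.
Centre = (-1.5, 2).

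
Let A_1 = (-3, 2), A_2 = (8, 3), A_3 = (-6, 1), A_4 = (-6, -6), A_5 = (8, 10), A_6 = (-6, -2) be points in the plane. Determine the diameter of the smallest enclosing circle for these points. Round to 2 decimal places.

21.26

The farthest pair is A_4–A_5 with squared distance 452. The circle on this segment as diameter has centre (1, 2) and r² = 452/4 = 113.
Check A_1: distance² to centre = 16 ≤ 113, so it lies inside.
All remaining points lie in this disk, and no smaller disk contains both endpoints, so this is the minimum enclosing circle.
Diameter = 2r = 2√113 ≈ 21.26.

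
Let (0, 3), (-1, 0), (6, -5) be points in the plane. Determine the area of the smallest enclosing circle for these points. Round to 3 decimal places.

Call the three points A, B, C in the order given.
Side lengths²: AB² = 10, AC² = 100, BC² = 74.
Since AC² = 100 ≥ 74 + 10 = 84, the angle opposite AC is not acute, so the smallest enclosing circle has AC as diameter.
Centre = midpoint of AC = (3, -1), r² = 100/4 = 25.
Area = π·r² = π·25 ≈ 78.540.

78.540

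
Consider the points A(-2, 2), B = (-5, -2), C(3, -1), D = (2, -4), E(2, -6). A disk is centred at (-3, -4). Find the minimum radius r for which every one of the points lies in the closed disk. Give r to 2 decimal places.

6.71

The required radius is the distance from (-3, -4) to the farthest point.
Squared distances: 37, 8, 45, 25, 29.
Maximum is 45, attained at C.
r = √45 ≈ 6.71.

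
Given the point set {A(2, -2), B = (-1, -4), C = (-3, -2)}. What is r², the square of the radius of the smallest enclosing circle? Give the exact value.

Side lengths²: AB² = 13, AC² = 25, BC² = 8.
Since AC² = 25 ≥ 13 + 8 = 21, the angle opposite AC is not acute, so the smallest enclosing circle has AC as diameter.
Centre = midpoint of AC = (-0.5, -2), r² = 25/4 = 6.25.

6.25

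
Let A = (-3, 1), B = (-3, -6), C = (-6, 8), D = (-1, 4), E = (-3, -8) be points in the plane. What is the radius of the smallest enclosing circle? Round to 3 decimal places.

8.139

The minimum enclosing circle of a finite set is fixed by two of the points (as a diameter) or three (as a circumcircle).
The farthest pair is C–E with squared distance 265. The circle on this segment as diameter has centre (-4.5, 0) and r² = 265/4 = 66.25.
Check A: distance² to centre = 3.25 ≤ 66.25, so it lies inside.
All remaining points lie in this disk, and no smaller disk contains both endpoints, so this is the minimum enclosing circle.
r = √(66.25) ≈ 8.139.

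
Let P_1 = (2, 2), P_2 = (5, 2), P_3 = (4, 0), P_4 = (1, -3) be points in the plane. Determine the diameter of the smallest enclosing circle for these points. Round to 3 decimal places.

6.403

By Welzl's lemma the MEC is supported by two points (diametrically opposite) or three points (on a circumcircle).
The farthest pair is P_2–P_4 with squared distance 41. The circle on this segment as diameter has centre (3, -0.5) and r² = 41/4 = 10.25.
Check P_1: distance² to centre = 7.25 ≤ 10.25, so it lies inside.
All remaining points lie in this disk, and no smaller disk contains both endpoints, so this is the minimum enclosing circle.
Diameter = 2r = 2√(10.25) ≈ 6.403.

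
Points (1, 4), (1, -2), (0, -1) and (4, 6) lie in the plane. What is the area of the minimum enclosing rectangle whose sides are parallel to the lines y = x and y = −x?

In coordinates u = x + y, v = x − y the rectangle is axis-aligned; the map (x,y)→(u,v) scales areas by 2.
u-values: 5, -1, -1, 10; range = 10 − (-1) = 11.
v-values: -3, 3, 1, -2; range = 3 − (-3) = 6.
Area = (11 × 6) / 2 = 33.

33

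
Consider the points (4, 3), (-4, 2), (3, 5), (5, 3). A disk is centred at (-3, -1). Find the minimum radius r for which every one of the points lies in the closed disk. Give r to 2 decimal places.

The required radius is the distance from (-3, -1) to the farthest point.
Squared distances: 65, 10, 72, 80.
Maximum is 80, attained at (5, 3).
r = √80 ≈ 8.94.

8.94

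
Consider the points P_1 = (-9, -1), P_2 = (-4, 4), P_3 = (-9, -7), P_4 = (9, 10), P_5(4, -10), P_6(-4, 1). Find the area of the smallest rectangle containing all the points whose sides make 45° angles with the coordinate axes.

385

In coordinates u = x + y, v = x − y the rectangle is axis-aligned; the map (x,y)→(u,v) scales areas by 2.
u-values: -10, 0, -16, 19, -6, -3; range = 19 − (-16) = 35.
v-values: -8, -8, -2, -1, 14, -5; range = 14 − (-8) = 22.
Area = (35 × 22) / 2 = 385.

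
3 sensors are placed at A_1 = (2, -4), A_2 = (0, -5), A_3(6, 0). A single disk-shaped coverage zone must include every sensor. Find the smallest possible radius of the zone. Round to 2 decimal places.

3.91

Side lengths²: A_1A_2² = 5, A_1A_3² = 32, A_2A_3² = 61.
Since A_2A_3² = 61 ≥ 32 + 5 = 37, the angle opposite A_2A_3 is not acute, so the smallest enclosing circle has A_2A_3 as diameter.
Centre = midpoint of A_2A_3 = (3, -2.5), r² = 61/4 = 15.25.
r = √(15.25) ≈ 3.91.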